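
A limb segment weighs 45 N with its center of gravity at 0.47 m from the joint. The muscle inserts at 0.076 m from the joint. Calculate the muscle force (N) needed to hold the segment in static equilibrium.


F_muscle = W * d_load / d_muscle
F_muscle = 45 * 0.47 / 0.076
Numerator = 21.1500
F_muscle = 278.2895


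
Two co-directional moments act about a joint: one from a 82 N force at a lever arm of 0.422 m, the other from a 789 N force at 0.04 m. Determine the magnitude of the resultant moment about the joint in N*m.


M = F1 * d1 + F2 * d2
M = 82 * 0.422 + 789 * 0.04
M = 34.6040 + 31.5600
M = 66.1640


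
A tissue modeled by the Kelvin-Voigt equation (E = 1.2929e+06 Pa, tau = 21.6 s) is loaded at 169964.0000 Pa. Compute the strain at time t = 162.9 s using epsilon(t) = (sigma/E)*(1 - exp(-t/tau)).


epsilon(t) = (sigma/E) * (1 - exp(-t/tau))
sigma/E = 169964.0000 / 1.2929e+06 = 0.1315
exp(-t/tau) = exp(-162.9 / 21.6) = 5.3051e-04
epsilon = 0.1315 * (1 - 5.3051e-04)
epsilon = 0.1314


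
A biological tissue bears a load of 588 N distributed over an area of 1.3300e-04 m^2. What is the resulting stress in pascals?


stress = F / A
stress = 588 / 1.3300e-04
stress = 4.4211e+06


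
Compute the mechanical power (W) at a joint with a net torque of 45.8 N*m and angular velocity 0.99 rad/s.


P = M * omega
P = 45.8 * 0.99
P = 45.3420


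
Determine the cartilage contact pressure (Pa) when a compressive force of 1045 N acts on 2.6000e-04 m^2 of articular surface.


P = F / A
P = 1045 / 2.6000e-04
P = 4.0192e+06


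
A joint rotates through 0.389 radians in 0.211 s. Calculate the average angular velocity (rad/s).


omega = delta_theta / delta_t
omega = 0.389 / 0.211
omega = 1.8436


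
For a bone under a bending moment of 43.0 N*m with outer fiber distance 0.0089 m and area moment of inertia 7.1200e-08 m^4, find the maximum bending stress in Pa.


sigma = M * c / I
sigma = 43.0 * 0.0089 / 7.1200e-08
M * c = 0.3827
sigma = 5.3750e+06


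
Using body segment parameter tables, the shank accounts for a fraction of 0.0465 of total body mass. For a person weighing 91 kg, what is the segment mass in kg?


m_segment = body_mass * fraction
m_segment = 91 * 0.0465
m_segment = 4.2315


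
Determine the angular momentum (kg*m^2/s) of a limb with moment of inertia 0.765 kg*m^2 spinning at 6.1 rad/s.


L = I * omega
L = 0.765 * 6.1
L = 4.6665


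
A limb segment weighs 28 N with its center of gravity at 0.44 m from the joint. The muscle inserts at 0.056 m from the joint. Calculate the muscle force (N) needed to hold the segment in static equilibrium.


F_muscle = W * d_load / d_muscle
F_muscle = 28 * 0.44 / 0.056
Numerator = 12.3200
F_muscle = 220.0000


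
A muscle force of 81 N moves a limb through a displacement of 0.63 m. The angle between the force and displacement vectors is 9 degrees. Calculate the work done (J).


W = F * d * cos(theta)
theta = 9 deg = 0.1571 rad
cos(theta) = 0.9877
W = 81 * 0.63 * 0.9877
W = 50.4017


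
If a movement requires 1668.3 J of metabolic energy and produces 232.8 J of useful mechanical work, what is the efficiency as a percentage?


eta = (W_mech / E_meta) * 100
eta = (232.8 / 1668.3) * 100
ratio = 0.1395
eta = 13.9543


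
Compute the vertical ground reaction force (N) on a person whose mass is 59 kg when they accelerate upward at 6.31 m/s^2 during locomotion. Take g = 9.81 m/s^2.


GRF = m * (g + a)
GRF = 59 * (9.81 + 6.31)
GRF = 59 * 16.1200
GRF = 951.0800


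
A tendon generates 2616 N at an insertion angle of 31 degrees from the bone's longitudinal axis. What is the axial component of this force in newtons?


F_eff = F_tendon * cos(theta)
theta = 31 deg = 0.5411 rad
cos(theta) = 0.8572
F_eff = 2616 * 0.8572
F_eff = 2242.3497


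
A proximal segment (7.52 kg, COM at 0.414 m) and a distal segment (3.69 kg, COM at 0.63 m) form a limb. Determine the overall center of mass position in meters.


COM = (m1*x1 + m2*x2) / (m1 + m2)
COM = (7.52*0.414 + 3.69*0.63) / (7.52 + 3.69)
Numerator = 5.4380
Denominator = 11.2100
COM = 0.4851


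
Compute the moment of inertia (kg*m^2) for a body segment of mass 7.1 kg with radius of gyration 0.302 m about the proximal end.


I = m * k^2
I = 7.1 * 0.302^2
k^2 = 0.0912
I = 0.6475


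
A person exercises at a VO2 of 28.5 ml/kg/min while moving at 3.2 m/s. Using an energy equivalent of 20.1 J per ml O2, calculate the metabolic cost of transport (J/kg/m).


Power per kg = VO2 * 20.1 / 60
Power per kg = 28.5 * 20.1 / 60 = 9.5475 W/kg
Cost = power_per_kg / speed
Cost = 9.5475 / 3.2
Cost = 2.9836


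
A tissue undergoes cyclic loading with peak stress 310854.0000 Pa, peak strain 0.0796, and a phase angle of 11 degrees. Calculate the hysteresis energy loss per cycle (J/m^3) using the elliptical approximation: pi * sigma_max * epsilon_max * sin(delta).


E_loss = pi * sigma_max * epsilon_max * sin(delta)
delta = 11 deg = 0.1920 rad
sin(delta) = 0.1908
E_loss = pi * 310854.0000 * 0.0796 * 0.1908
E_loss = 14832.6328


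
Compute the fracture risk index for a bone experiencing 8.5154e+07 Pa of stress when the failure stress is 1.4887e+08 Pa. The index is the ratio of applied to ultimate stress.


FRI = applied / ultimate
FRI = 8.5154e+07 / 1.4887e+08
FRI = 0.5720


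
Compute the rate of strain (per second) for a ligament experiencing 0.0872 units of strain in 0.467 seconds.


strain_rate = delta_strain / delta_t
strain_rate = 0.0872 / 0.467
strain_rate = 0.1867


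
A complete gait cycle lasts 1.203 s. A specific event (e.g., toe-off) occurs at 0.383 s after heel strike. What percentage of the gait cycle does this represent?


pct = (event_time / cycle_time) * 100
pct = (0.383 / 1.203) * 100
ratio = 0.3184
pct = 31.8371


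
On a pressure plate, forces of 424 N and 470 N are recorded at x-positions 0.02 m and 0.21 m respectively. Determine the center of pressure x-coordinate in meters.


COP_x = (F1*x1 + F2*x2) / (F1 + F2)
COP_x = (424*0.02 + 470*0.21) / (424 + 470)
Numerator = 107.1800
Denominator = 894
COP_x = 0.1199


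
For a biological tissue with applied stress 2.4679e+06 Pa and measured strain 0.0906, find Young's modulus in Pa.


E = stress / strain
E = 2.4679e+06 / 0.0906
E = 2.7240e+07


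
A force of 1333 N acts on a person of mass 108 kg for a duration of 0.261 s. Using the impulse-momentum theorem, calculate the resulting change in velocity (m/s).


J = F * dt = 1333 * 0.261 = 347.9130 N*s
delta_v = J / m
delta_v = 347.9130 / 108
delta_v = 3.2214


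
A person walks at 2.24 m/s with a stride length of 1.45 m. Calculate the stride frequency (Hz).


f = v / stride_length
f = 2.24 / 1.45
f = 1.5448


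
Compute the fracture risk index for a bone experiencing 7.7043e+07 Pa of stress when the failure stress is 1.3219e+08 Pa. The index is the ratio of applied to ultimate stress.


FRI = applied / ultimate
FRI = 7.7043e+07 / 1.3219e+08
FRI = 0.5828


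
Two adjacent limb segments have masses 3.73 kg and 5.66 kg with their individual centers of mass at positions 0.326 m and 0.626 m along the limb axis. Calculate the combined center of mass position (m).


COM = (m1*x1 + m2*x2) / (m1 + m2)
COM = (3.73*0.326 + 5.66*0.626) / (3.73 + 5.66)
Numerator = 4.7591
Denominator = 9.3900
COM = 0.5068


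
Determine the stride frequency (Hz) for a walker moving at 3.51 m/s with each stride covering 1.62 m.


f = v / stride_length
f = 3.51 / 1.62
f = 2.1667


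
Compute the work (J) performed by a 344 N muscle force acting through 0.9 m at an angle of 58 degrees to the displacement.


W = F * d * cos(theta)
theta = 58 deg = 1.0123 rad
cos(theta) = 0.5299
W = 344 * 0.9 * 0.5299
W = 164.0630


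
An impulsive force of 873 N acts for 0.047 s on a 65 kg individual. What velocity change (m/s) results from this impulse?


J = F * dt = 873 * 0.047 = 41.0310 N*s
delta_v = J / m
delta_v = 41.0310 / 65
delta_v = 0.6312


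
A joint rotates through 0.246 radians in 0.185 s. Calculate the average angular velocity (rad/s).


omega = delta_theta / delta_t
omega = 0.246 / 0.185
omega = 1.3297


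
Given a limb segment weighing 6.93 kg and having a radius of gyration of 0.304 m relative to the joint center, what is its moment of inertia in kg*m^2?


I = m * k^2
I = 6.93 * 0.304^2
k^2 = 0.0924
I = 0.6404


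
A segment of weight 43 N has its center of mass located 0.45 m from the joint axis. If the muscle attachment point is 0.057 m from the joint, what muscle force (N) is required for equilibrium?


F_muscle = W * d_load / d_muscle
F_muscle = 43 * 0.45 / 0.057
Numerator = 19.3500
F_muscle = 339.4737


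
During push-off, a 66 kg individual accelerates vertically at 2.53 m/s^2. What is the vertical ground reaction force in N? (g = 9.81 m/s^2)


GRF = m * (g + a)
GRF = 66 * (9.81 + 2.53)
GRF = 66 * 12.3400
GRF = 814.4400


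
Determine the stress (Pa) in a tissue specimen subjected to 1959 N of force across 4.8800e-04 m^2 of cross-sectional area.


stress = F / A
stress = 1959 / 4.8800e-04
stress = 4.0143e+06


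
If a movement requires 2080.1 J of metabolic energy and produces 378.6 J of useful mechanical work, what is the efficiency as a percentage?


eta = (W_mech / E_meta) * 100
eta = (378.6 / 2080.1) * 100
ratio = 0.1820
eta = 18.2010


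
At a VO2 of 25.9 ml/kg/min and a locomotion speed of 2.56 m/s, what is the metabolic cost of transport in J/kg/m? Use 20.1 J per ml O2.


Power per kg = VO2 * 20.1 / 60
Power per kg = 25.9 * 20.1 / 60 = 8.6765 W/kg
Cost = power_per_kg / speed
Cost = 8.6765 / 2.56
Cost = 3.3893


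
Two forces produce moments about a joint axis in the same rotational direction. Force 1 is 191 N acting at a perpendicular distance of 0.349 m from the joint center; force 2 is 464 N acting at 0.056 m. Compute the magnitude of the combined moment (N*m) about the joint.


M = F1 * d1 + F2 * d2
M = 191 * 0.349 + 464 * 0.056
M = 66.6590 + 25.9840
M = 92.6430


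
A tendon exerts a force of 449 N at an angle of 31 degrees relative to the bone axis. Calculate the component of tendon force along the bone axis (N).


F_eff = F_tendon * cos(theta)
theta = 31 deg = 0.5411 rad
cos(theta) = 0.8572
F_eff = 449 * 0.8572
F_eff = 384.8681


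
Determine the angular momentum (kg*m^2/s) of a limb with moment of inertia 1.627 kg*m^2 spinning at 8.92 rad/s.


L = I * omega
L = 1.627 * 8.92
L = 14.5128


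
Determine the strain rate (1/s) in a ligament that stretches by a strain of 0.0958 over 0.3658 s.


strain_rate = delta_strain / delta_t
strain_rate = 0.0958 / 0.3658
strain_rate = 0.2619


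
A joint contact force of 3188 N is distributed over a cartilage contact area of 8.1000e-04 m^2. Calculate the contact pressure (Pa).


P = F / A
P = 3188 / 8.1000e-04
P = 3.9358e+06


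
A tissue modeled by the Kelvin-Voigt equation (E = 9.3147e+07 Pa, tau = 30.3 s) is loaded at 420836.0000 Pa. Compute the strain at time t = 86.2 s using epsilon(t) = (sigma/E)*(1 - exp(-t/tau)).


epsilon(t) = (sigma/E) * (1 - exp(-t/tau))
sigma/E = 420836.0000 / 9.3147e+07 = 0.0045
exp(-t/tau) = exp(-86.2 / 30.3) = 0.0581
epsilon = 0.0045 * (1 - 0.0581)
epsilon = 0.0043


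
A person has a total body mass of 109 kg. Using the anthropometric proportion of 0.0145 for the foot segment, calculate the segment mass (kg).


m_segment = body_mass * fraction
m_segment = 109 * 0.0145
m_segment = 1.5805


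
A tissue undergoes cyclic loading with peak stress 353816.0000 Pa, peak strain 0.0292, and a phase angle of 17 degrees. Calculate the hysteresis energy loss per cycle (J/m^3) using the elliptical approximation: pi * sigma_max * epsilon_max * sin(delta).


E_loss = pi * sigma_max * epsilon_max * sin(delta)
delta = 17 deg = 0.2967 rad
sin(delta) = 0.2924
E_loss = pi * 353816.0000 * 0.0292 * 0.2924
E_loss = 9489.5481


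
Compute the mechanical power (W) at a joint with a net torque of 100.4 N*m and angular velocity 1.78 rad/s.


P = M * omega
P = 100.4 * 1.78
P = 178.7120


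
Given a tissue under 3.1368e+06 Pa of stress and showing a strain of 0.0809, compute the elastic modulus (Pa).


E = stress / strain
E = 3.1368e+06 / 0.0809
E = 3.8774e+07


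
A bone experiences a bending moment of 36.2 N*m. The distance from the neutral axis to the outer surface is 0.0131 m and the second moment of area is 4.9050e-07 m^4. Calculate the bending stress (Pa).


sigma = M * c / I
sigma = 36.2 * 0.0131 / 4.9050e-07
M * c = 0.4742
sigma = 966809.3782


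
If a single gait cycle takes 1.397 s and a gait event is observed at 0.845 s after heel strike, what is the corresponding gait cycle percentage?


pct = (event_time / cycle_time) * 100
pct = (0.845 / 1.397) * 100
ratio = 0.6049
pct = 60.4868


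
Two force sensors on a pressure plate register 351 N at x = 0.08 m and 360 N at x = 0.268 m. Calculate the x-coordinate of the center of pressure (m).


COP_x = (F1*x1 + F2*x2) / (F1 + F2)
COP_x = (351*0.08 + 360*0.268) / (351 + 360)
Numerator = 124.5600
Denominator = 711
COP_x = 0.1752


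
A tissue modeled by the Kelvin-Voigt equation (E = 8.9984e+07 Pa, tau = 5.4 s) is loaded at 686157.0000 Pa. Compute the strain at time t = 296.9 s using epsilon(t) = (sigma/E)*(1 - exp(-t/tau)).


epsilon(t) = (sigma/E) * (1 - exp(-t/tau))
sigma/E = 686157.0000 / 8.9984e+07 = 0.0076
exp(-t/tau) = exp(-296.9 / 5.4) = 1.3239e-24
epsilon = 0.0076 * (1 - 1.3239e-24)
epsilon = 0.0076


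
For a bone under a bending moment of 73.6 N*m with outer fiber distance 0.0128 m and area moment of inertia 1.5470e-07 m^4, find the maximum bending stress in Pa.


sigma = M * c / I
sigma = 73.6 * 0.0128 / 1.5470e-07
M * c = 0.9421
sigma = 6.0897e+06


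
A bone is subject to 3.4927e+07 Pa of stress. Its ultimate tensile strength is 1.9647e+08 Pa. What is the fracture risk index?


FRI = applied / ultimate
FRI = 3.4927e+07 / 1.9647e+08
FRI = 0.1778


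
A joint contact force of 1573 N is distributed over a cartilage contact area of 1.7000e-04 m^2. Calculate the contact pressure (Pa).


P = F / A
P = 1573 / 1.7000e-04
P = 9.2529e+06


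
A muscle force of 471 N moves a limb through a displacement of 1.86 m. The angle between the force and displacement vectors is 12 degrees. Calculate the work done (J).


W = F * d * cos(theta)
theta = 12 deg = 0.2094 rad
cos(theta) = 0.9781
W = 471 * 1.86 * 0.9781
W = 856.9160


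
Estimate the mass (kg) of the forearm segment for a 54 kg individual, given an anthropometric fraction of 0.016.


m_segment = body_mass * fraction
m_segment = 54 * 0.016
m_segment = 0.8640


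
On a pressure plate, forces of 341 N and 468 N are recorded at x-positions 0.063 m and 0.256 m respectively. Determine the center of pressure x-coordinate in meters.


COP_x = (F1*x1 + F2*x2) / (F1 + F2)
COP_x = (341*0.063 + 468*0.256) / (341 + 468)
Numerator = 141.2910
Denominator = 809
COP_x = 0.1746


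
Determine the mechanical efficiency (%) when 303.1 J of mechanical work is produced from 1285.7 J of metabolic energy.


eta = (W_mech / E_meta) * 100
eta = (303.1 / 1285.7) * 100
ratio = 0.2357
eta = 23.5747


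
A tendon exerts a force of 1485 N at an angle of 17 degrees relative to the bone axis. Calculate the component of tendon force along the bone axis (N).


F_eff = F_tendon * cos(theta)
theta = 17 deg = 0.2967 rad
cos(theta) = 0.9563
F_eff = 1485 * 0.9563
F_eff = 1420.1126


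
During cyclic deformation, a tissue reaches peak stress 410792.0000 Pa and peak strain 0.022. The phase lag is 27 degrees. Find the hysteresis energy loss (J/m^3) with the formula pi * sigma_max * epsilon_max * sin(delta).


E_loss = pi * sigma_max * epsilon_max * sin(delta)
delta = 27 deg = 0.4712 rad
sin(delta) = 0.4540
E_loss = pi * 410792.0000 * 0.022 * 0.4540
E_loss = 12889.6551


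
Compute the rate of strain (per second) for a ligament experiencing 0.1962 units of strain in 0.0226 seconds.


strain_rate = delta_strain / delta_t
strain_rate = 0.1962 / 0.0226
strain_rate = 8.6814


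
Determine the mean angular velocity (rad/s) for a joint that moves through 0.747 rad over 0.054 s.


omega = delta_theta / delta_t
omega = 0.747 / 0.054
omega = 13.8333


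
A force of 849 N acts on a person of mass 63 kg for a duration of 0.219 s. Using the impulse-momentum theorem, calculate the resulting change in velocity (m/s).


J = F * dt = 849 * 0.219 = 185.9310 N*s
delta_v = J / m
delta_v = 185.9310 / 63
delta_v = 2.9513


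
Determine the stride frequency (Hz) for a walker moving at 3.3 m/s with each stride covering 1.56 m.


f = v / stride_length
f = 3.3 / 1.56
f = 2.1154


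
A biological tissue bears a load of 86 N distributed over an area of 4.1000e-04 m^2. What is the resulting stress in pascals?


stress = F / A
stress = 86 / 4.1000e-04
stress = 209756.0976


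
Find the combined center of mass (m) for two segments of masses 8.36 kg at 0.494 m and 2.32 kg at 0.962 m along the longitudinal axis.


COM = (m1*x1 + m2*x2) / (m1 + m2)
COM = (8.36*0.494 + 2.32*0.962) / (8.36 + 2.32)
Numerator = 6.3617
Denominator = 10.6800
COM = 0.5957


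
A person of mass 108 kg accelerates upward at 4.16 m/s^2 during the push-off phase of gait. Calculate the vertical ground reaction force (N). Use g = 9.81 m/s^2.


GRF = m * (g + a)
GRF = 108 * (9.81 + 4.16)
GRF = 108 * 13.9700
GRF = 1508.7600


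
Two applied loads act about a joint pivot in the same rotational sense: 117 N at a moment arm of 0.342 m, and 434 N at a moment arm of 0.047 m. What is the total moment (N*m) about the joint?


M = F1 * d1 + F2 * d2
M = 117 * 0.342 + 434 * 0.047
M = 40.0140 + 20.3980
M = 60.4120


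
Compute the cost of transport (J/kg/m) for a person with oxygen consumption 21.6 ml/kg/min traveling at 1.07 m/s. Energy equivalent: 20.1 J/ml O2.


Power per kg = VO2 * 20.1 / 60
Power per kg = 21.6 * 20.1 / 60 = 7.2360 W/kg
Cost = power_per_kg / speed
Cost = 7.2360 / 1.07
Cost = 6.7626


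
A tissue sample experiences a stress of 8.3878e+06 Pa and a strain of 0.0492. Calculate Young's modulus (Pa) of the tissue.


E = stress / strain
E = 8.3878e+06 / 0.0492
E = 1.7048e+08


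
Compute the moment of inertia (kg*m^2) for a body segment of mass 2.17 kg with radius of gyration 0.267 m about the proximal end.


I = m * k^2
I = 2.17 * 0.267^2
k^2 = 0.0713
I = 0.1547


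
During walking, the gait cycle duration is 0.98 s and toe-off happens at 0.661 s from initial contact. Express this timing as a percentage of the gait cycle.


pct = (event_time / cycle_time) * 100
pct = (0.661 / 0.98) * 100
ratio = 0.6745
pct = 67.4490


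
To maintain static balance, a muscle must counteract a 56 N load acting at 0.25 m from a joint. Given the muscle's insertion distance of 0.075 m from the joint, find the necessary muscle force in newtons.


F_muscle = W * d_load / d_muscle
F_muscle = 56 * 0.25 / 0.075
Numerator = 14.0000
F_muscle = 186.6667


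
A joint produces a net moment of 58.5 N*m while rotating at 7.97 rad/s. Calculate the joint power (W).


P = M * omega
P = 58.5 * 7.97
P = 466.2450


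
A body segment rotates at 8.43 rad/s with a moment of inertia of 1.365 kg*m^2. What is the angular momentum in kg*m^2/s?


L = I * omega
L = 1.365 * 8.43
L = 11.5069


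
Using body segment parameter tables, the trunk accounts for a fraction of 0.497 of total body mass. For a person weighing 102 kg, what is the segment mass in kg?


m_segment = body_mass * fraction
m_segment = 102 * 0.497
m_segment = 50.6940


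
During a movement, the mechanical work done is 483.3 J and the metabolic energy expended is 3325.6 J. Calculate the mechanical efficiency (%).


eta = (W_mech / E_meta) * 100
eta = (483.3 / 3325.6) * 100
ratio = 0.1453
eta = 14.5327


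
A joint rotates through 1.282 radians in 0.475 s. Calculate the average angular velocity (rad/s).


omega = delta_theta / delta_t
omega = 1.282 / 0.475
omega = 2.6989


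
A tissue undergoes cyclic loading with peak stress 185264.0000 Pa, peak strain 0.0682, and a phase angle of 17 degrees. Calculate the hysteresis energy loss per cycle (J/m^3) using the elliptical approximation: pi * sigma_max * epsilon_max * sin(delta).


E_loss = pi * sigma_max * epsilon_max * sin(delta)
delta = 17 deg = 0.2967 rad
sin(delta) = 0.2924
E_loss = pi * 185264.0000 * 0.0682 * 0.2924
E_loss = 11605.4136


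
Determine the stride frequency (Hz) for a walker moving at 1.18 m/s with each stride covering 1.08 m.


f = v / stride_length
f = 1.18 / 1.08
f = 1.0926


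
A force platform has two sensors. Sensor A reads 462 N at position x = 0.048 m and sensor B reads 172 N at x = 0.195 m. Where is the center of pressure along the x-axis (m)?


COP_x = (F1*x1 + F2*x2) / (F1 + F2)
COP_x = (462*0.048 + 172*0.195) / (462 + 172)
Numerator = 55.7160
Denominator = 634
COP_x = 0.0879


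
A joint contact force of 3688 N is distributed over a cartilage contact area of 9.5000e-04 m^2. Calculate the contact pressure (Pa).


P = F / A
P = 3688 / 9.5000e-04
P = 3.8821e+06


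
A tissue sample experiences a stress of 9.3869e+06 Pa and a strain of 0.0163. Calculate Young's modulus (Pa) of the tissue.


E = stress / strain
E = 9.3869e+06 / 0.0163
E = 5.7588e+08


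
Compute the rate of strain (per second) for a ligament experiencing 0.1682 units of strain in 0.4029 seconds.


strain_rate = delta_strain / delta_t
strain_rate = 0.1682 / 0.4029
strain_rate = 0.4175


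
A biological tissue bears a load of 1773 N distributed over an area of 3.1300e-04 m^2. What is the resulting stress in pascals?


stress = F / A
stress = 1773 / 3.1300e-04
stress = 5.6645e+06


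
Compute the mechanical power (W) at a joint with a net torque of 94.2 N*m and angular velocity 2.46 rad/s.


P = M * omega
P = 94.2 * 2.46
P = 231.7320


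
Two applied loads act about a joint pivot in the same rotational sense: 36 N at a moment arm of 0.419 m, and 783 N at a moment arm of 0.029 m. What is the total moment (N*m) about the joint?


M = F1 * d1 + F2 * d2
M = 36 * 0.419 + 783 * 0.029
M = 15.0840 + 22.7070
M = 37.7910


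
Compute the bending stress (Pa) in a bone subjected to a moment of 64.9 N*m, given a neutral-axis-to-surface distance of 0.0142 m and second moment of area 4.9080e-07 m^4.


sigma = M * c / I
sigma = 64.9 * 0.0142 / 4.9080e-07
M * c = 0.9216
sigma = 1.8777e+06


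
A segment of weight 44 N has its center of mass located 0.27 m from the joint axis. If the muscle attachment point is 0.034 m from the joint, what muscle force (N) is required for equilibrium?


F_muscle = W * d_load / d_muscle
F_muscle = 44 * 0.27 / 0.034
Numerator = 11.8800
F_muscle = 349.4118


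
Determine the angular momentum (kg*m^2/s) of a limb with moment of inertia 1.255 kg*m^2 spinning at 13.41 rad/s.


L = I * omega
L = 1.255 * 13.41
L = 16.8295


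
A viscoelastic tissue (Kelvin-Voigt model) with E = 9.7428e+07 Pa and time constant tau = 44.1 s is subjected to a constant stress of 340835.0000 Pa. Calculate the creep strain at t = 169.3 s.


epsilon(t) = (sigma/E) * (1 - exp(-t/tau))
sigma/E = 340835.0000 / 9.7428e+07 = 0.0035
exp(-t/tau) = exp(-169.3 / 44.1) = 0.0215
epsilon = 0.0035 * (1 - 0.0215)
epsilon = 0.0034


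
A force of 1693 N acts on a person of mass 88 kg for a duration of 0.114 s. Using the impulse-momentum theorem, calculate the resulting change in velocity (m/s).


J = F * dt = 1693 * 0.114 = 193.0020 N*s
delta_v = J / m
delta_v = 193.0020 / 88
delta_v = 2.1932


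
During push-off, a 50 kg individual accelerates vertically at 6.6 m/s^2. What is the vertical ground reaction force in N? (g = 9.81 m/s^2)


GRF = m * (g + a)
GRF = 50 * (9.81 + 6.6)
GRF = 50 * 16.4100
GRF = 820.5000


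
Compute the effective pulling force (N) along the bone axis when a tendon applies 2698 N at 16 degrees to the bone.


F_eff = F_tendon * cos(theta)
theta = 16 deg = 0.2793 rad
cos(theta) = 0.9613
F_eff = 2698 * 0.9613
F_eff = 2593.4841


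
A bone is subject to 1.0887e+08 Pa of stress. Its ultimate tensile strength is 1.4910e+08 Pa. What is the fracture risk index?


FRI = applied / ultimate
FRI = 1.0887e+08 / 1.4910e+08
FRI = 0.7302


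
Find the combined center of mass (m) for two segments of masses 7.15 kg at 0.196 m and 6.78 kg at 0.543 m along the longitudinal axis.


COM = (m1*x1 + m2*x2) / (m1 + m2)
COM = (7.15*0.196 + 6.78*0.543) / (7.15 + 6.78)
Numerator = 5.0829
Denominator = 13.9300
COM = 0.3649


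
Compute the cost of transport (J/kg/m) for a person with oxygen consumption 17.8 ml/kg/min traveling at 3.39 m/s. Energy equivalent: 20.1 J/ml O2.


Power per kg = VO2 * 20.1 / 60
Power per kg = 17.8 * 20.1 / 60 = 5.9630 W/kg
Cost = power_per_kg / speed
Cost = 5.9630 / 3.39
Cost = 1.7590


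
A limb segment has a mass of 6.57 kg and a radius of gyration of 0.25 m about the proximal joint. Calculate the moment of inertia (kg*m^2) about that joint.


I = m * k^2
I = 6.57 * 0.25^2
k^2 = 0.0625
I = 0.4106


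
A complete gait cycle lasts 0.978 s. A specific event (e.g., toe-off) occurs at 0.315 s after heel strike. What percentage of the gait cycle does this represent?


pct = (event_time / cycle_time) * 100
pct = (0.315 / 0.978) * 100
ratio = 0.3221
pct = 32.2086


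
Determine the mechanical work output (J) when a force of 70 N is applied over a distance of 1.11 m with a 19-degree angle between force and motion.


W = F * d * cos(theta)
theta = 19 deg = 0.3316 rad
cos(theta) = 0.9455
W = 70 * 1.11 * 0.9455
W = 73.4668


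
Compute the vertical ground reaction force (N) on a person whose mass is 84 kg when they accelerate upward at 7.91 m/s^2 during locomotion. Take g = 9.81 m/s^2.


GRF = m * (g + a)
GRF = 84 * (9.81 + 7.91)
GRF = 84 * 17.7200
GRF = 1488.4800


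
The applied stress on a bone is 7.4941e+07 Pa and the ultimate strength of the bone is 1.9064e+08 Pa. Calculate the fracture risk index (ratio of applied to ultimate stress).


FRI = applied / ultimate
FRI = 7.4941e+07 / 1.9064e+08
FRI = 0.3931


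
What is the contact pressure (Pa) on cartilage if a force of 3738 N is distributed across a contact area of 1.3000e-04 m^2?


P = F / A
P = 3738 / 1.3000e-04
P = 2.8754e+07


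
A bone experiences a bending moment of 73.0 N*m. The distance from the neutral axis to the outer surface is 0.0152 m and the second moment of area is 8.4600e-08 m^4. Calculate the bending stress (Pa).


sigma = M * c / I
sigma = 73.0 * 0.0152 / 8.4600e-08
M * c = 1.1096
sigma = 1.3116e+07


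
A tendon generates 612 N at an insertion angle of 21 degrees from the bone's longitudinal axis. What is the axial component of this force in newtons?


F_eff = F_tendon * cos(theta)
theta = 21 deg = 0.3665 rad
cos(theta) = 0.9336
F_eff = 612 * 0.9336
F_eff = 571.3512


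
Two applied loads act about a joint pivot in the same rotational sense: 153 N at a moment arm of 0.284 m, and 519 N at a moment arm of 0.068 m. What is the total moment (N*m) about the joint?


M = F1 * d1 + F2 * d2
M = 153 * 0.284 + 519 * 0.068
M = 43.4520 + 35.2920
M = 78.7440


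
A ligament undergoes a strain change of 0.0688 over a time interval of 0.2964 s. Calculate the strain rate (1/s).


strain_rate = delta_strain / delta_t
strain_rate = 0.0688 / 0.2964
strain_rate = 0.2321


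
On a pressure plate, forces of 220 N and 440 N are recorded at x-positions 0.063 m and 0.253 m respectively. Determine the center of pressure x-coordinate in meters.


COP_x = (F1*x1 + F2*x2) / (F1 + F2)
COP_x = (220*0.063 + 440*0.253) / (220 + 440)
Numerator = 125.1800
Denominator = 660
COP_x = 0.1897


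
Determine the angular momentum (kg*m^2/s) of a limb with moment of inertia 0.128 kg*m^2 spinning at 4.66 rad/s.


L = I * omega
L = 0.128 * 4.66
L = 0.5965


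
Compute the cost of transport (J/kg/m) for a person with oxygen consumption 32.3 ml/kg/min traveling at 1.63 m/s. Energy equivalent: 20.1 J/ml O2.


Power per kg = VO2 * 20.1 / 60
Power per kg = 32.3 * 20.1 / 60 = 10.8205 W/kg
Cost = power_per_kg / speed
Cost = 10.8205 / 1.63
Cost = 6.6383


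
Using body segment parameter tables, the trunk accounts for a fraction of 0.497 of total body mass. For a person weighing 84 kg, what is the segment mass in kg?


m_segment = body_mass * fraction
m_segment = 84 * 0.497
m_segment = 41.7480


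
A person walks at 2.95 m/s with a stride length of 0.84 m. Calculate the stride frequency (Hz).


f = v / stride_length
f = 2.95 / 0.84
f = 3.5119


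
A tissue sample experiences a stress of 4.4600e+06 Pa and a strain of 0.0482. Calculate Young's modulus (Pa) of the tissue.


E = stress / strain
E = 4.4600e+06 / 0.0482
E = 9.2531e+07


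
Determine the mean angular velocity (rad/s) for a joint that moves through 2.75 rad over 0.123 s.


omega = delta_theta / delta_t
omega = 2.75 / 0.123
omega = 22.3577


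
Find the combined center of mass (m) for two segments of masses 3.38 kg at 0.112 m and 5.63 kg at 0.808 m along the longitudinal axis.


COM = (m1*x1 + m2*x2) / (m1 + m2)
COM = (3.38*0.112 + 5.63*0.808) / (3.38 + 5.63)
Numerator = 4.9276
Denominator = 9.0100
COM = 0.5469


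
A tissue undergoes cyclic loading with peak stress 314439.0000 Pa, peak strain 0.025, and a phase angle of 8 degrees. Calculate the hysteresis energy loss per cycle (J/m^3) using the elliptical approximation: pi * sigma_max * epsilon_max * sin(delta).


E_loss = pi * sigma_max * epsilon_max * sin(delta)
delta = 8 deg = 0.1396 rad
sin(delta) = 0.1392
E_loss = pi * 314439.0000 * 0.025 * 0.1392
E_loss = 3437.0163


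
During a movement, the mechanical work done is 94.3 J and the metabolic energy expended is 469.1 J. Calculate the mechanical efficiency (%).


eta = (W_mech / E_meta) * 100
eta = (94.3 / 469.1) * 100
ratio = 0.2010
eta = 20.1023


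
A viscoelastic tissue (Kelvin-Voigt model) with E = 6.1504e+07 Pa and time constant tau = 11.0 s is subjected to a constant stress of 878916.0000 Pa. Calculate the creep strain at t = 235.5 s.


epsilon(t) = (sigma/E) * (1 - exp(-t/tau))
sigma/E = 878916.0000 / 6.1504e+07 = 0.0143
exp(-t/tau) = exp(-235.5 / 11.0) = 5.0367e-10
epsilon = 0.0143 * (1 - 5.0367e-10)
epsilon = 0.0143


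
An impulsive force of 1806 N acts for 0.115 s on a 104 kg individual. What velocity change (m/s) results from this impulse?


J = F * dt = 1806 * 0.115 = 207.6900 N*s
delta_v = J / m
delta_v = 207.6900 / 104
delta_v = 1.9970


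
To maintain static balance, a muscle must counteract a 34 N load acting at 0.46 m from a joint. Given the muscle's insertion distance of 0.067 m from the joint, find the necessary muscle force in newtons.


F_muscle = W * d_load / d_muscle
F_muscle = 34 * 0.46 / 0.067
Numerator = 15.6400
F_muscle = 233.4328


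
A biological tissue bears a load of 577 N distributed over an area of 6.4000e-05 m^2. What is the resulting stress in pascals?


stress = F / A
stress = 577 / 6.4000e-05
stress = 9.0156e+06


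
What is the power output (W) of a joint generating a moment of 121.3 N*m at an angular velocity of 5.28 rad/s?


P = M * omega
P = 121.3 * 5.28
P = 640.4640


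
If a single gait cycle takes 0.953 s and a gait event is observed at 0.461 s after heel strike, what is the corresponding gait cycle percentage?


pct = (event_time / cycle_time) * 100
pct = (0.461 / 0.953) * 100
ratio = 0.4837
pct = 48.3736


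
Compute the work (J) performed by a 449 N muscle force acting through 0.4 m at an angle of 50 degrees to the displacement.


W = F * d * cos(theta)
theta = 50 deg = 0.8727 rad
cos(theta) = 0.6428
W = 449 * 0.4 * 0.6428
W = 115.4447


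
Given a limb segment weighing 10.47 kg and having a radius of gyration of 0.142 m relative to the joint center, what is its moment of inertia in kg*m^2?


I = m * k^2
I = 10.47 * 0.142^2
k^2 = 0.0202
I = 0.2111


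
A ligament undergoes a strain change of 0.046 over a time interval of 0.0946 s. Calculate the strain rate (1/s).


strain_rate = delta_strain / delta_t
strain_rate = 0.046 / 0.0946
strain_rate = 0.4863


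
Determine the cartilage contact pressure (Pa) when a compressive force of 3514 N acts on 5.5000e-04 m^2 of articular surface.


P = F / A
P = 3514 / 5.5000e-04
P = 6.3891e+06


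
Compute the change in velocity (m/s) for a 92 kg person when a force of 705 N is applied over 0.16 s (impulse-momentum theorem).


J = F * dt = 705 * 0.16 = 112.8000 N*s
delta_v = J / m
delta_v = 112.8000 / 92
delta_v = 1.2261


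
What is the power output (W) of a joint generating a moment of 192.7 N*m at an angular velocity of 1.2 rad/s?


P = M * omega
P = 192.7 * 1.2
P = 231.2400


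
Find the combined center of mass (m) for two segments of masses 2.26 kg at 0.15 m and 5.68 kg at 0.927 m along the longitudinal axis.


COM = (m1*x1 + m2*x2) / (m1 + m2)
COM = (2.26*0.15 + 5.68*0.927) / (2.26 + 5.68)
Numerator = 5.6044
Denominator = 7.9400
COM = 0.7058


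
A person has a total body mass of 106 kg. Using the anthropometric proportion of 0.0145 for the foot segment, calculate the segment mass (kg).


m_segment = body_mass * fraction
m_segment = 106 * 0.0145
m_segment = 1.5370


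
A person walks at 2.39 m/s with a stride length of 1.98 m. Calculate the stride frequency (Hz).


f = v / stride_length
f = 2.39 / 1.98
f = 1.2071


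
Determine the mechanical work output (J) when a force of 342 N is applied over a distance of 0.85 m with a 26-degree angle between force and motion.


W = F * d * cos(theta)
theta = 26 deg = 0.4538 rad
cos(theta) = 0.8988
W = 342 * 0.85 * 0.8988
W = 261.2794


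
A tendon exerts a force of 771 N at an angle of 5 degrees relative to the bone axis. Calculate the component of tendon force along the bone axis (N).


F_eff = F_tendon * cos(theta)
theta = 5 deg = 0.0873 rad
cos(theta) = 0.9962
F_eff = 771 * 0.9962
F_eff = 768.0661


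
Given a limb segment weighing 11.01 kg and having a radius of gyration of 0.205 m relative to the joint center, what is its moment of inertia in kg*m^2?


I = m * k^2
I = 11.01 * 0.205^2
k^2 = 0.0420
I = 0.4627


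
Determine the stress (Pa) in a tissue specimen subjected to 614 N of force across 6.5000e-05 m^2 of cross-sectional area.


stress = F / A
stress = 614 / 6.5000e-05
stress = 9.4462e+06


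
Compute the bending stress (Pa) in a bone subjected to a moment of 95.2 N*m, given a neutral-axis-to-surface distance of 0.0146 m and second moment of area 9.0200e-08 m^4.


sigma = M * c / I
sigma = 95.2 * 0.0146 / 9.0200e-08
M * c = 1.3899
sigma = 1.5409e+07


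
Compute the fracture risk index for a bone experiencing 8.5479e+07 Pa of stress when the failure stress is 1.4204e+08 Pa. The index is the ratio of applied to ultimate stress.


FRI = applied / ultimate
FRI = 8.5479e+07 / 1.4204e+08
FRI = 0.6018


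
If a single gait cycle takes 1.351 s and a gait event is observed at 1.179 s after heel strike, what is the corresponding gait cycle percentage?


pct = (event_time / cycle_time) * 100
pct = (1.179 / 1.351) * 100
ratio = 0.8727
pct = 87.2687


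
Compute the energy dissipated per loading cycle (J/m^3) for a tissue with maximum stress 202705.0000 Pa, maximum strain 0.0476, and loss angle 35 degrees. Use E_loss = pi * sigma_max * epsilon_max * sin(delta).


E_loss = pi * sigma_max * epsilon_max * sin(delta)
delta = 35 deg = 0.6109 rad
sin(delta) = 0.5736
E_loss = pi * 202705.0000 * 0.0476 * 0.5736
E_loss = 17386.5169


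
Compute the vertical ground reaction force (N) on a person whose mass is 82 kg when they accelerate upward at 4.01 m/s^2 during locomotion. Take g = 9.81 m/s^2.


GRF = m * (g + a)
GRF = 82 * (9.81 + 4.01)
GRF = 82 * 13.8200
GRF = 1133.2400


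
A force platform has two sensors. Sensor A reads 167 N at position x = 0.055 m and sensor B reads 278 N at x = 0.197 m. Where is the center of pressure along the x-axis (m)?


COP_x = (F1*x1 + F2*x2) / (F1 + F2)
COP_x = (167*0.055 + 278*0.197) / (167 + 278)
Numerator = 63.9510
Denominator = 445
COP_x = 0.1437


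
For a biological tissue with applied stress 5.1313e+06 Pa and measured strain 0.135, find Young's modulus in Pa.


E = stress / strain
E = 5.1313e+06 / 0.135
E = 3.8010e+07


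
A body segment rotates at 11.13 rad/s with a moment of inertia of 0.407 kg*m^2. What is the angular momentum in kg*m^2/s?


L = I * omega
L = 0.407 * 11.13
L = 4.5299


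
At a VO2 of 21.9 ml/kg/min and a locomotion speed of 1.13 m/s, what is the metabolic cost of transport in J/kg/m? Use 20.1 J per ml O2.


Power per kg = VO2 * 20.1 / 60
Power per kg = 21.9 * 20.1 / 60 = 7.3365 W/kg
Cost = power_per_kg / speed
Cost = 7.3365 / 1.13
Cost = 6.4925


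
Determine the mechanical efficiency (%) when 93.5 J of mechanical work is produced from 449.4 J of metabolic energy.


eta = (W_mech / E_meta) * 100
eta = (93.5 / 449.4) * 100
ratio = 0.2081
eta = 20.8055


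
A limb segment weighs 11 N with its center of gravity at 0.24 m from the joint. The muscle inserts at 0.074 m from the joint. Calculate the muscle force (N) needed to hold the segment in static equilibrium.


F_muscle = W * d_load / d_muscle
F_muscle = 11 * 0.24 / 0.074
Numerator = 2.6400
F_muscle = 35.6757


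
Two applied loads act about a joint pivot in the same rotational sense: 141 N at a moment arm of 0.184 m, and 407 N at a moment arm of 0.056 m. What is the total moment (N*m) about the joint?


M = F1 * d1 + F2 * d2
M = 141 * 0.184 + 407 * 0.056
M = 25.9440 + 22.7920
M = 48.7360


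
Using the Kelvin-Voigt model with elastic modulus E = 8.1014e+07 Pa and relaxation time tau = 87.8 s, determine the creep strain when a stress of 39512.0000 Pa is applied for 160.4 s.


epsilon(t) = (sigma/E) * (1 - exp(-t/tau))
sigma/E = 39512.0000 / 8.1014e+07 = 4.8772e-04
exp(-t/tau) = exp(-160.4 / 87.8) = 0.1609
epsilon = 4.8772e-04 * (1 - 0.1609)
epsilon = 4.0924e-04


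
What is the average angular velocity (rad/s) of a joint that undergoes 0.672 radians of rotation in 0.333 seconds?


omega = delta_theta / delta_t
omega = 0.672 / 0.333
omega = 2.0180


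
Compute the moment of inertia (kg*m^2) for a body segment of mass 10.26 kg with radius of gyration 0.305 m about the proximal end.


I = m * k^2
I = 10.26 * 0.305^2
k^2 = 0.0930
I = 0.9544


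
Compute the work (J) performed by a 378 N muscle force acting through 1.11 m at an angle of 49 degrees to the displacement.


W = F * d * cos(theta)
theta = 49 deg = 0.8552 rad
cos(theta) = 0.6561
W = 378 * 1.11 * 0.6561
W = 275.2692


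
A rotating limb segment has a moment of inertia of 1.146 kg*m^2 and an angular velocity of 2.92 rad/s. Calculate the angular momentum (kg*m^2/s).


L = I * omega
L = 1.146 * 2.92
L = 3.3463


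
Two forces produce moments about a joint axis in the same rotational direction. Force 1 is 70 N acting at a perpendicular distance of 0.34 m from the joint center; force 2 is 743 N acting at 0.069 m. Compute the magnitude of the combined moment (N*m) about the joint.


M = F1 * d1 + F2 * d2
M = 70 * 0.34 + 743 * 0.069
M = 23.8000 + 51.2670
M = 75.0670


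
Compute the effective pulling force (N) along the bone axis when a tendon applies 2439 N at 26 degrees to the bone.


F_eff = F_tendon * cos(theta)
theta = 26 deg = 0.4538 rad
cos(theta) = 0.8988
F_eff = 2439 * 0.8988
F_eff = 2192.1587


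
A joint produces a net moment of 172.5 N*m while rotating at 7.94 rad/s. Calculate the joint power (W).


P = M * omega
P = 172.5 * 7.94
P = 1369.6500


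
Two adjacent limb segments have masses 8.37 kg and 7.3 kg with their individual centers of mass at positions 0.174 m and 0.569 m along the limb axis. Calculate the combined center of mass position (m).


COM = (m1*x1 + m2*x2) / (m1 + m2)
COM = (8.37*0.174 + 7.3*0.569) / (8.37 + 7.3)
Numerator = 5.6101
Denominator = 15.6700
COM = 0.3580
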